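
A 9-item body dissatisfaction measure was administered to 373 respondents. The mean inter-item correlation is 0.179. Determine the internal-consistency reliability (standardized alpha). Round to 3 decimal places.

α = 0.662

Standardized α = k·r̄ / (1 + (k−1)·r̄) = 9 × 0.179 / (1 + 8 × 0.179)
  = 1.6110 / 2.4320 = 0.662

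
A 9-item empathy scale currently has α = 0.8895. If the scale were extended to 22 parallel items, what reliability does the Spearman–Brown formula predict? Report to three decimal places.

Length factor m = 22/9 = 2.4444
α' = m·α / (1 + (m−1)·α)
   = 22/9 × 0.8895 / (1 + (22/9 − 1) × 0.8895)
   = 2.1743 / 2.2848 = 0.952

predicted reliability = 0.952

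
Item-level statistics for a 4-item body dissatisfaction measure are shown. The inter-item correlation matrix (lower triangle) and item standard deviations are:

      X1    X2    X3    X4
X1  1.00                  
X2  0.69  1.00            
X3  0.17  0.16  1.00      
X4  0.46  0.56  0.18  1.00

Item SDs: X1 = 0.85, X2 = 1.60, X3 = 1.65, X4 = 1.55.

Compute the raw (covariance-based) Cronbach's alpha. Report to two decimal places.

Σσ²ᵢ = 0.85² + 1.60² + 1.65² + 1.55² = 8.4075
Covariances σ_ij = r_ij · s_i · s_j:
  σ(X1,X2) = 0.69 × 0.85 × 1.60 = 0.9384
  σ(X1,X3) = 0.17 × 0.85 × 1.65 = 0.2384
  σ(X1,X4) = 0.46 × 0.85 × 1.55 = 0.6061
  σ(X2,X3) = 0.16 × 1.60 × 1.65 = 0.4224
  σ(X2,X4) = 0.56 × 1.60 × 1.55 = 1.3888
  σ(X3,X4) = 0.18 × 1.65 × 1.55 = 0.4603
σ²_T = Σσ²ᵢ + 2·Σσ_ij = 8.4075 + 2 × 4.0544 = 16.5163
α = (4/3)·(1 − 8.4075/16.5163) = 0.65

Cronbach's alpha = 0.65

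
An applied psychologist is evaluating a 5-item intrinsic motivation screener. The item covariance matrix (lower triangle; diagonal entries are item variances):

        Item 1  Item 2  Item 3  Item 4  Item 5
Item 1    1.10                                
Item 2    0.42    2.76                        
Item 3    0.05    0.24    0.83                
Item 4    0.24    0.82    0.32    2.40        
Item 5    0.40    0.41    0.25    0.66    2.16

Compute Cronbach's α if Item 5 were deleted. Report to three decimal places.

α = 0.495

Remaining items: Item 1, Item 2, Item 3, Item 4 (k = 4).
ΣVar(i) = 1.10 + 2.76 + 0.83 + 2.40 = 7.09
σ²_total = 7.09 + 2 × 2.09 = 11.27
α (item deleted) = (4/3)·(1 − 7.09/11.27) = 0.495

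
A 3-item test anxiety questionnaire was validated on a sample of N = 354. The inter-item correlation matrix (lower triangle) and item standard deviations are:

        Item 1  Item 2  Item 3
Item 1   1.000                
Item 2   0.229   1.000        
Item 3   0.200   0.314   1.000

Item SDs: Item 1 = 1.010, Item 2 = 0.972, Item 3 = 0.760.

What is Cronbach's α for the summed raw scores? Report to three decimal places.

Cronbach's α = 0.487

Σσ²ᵢ = 1.010² + 0.972² + 0.760² = 2.5425
Covariances σ_ij = r_ij · s_i · s_j:
  σ(Item 1,Item 2) = 0.229 × 1.010 × 0.972 = 0.2248
  σ(Item 1,Item 3) = 0.200 × 1.010 × 0.760 = 0.1535
  σ(Item 2,Item 3) = 0.314 × 0.972 × 0.760 = 0.2320
σ²_T = Σσ²ᵢ + 2·Σσ_ij = 2.5425 + 2 × 0.6103 = 3.7631
α = (3/2)·(1 − 2.5425/3.7631) = 0.487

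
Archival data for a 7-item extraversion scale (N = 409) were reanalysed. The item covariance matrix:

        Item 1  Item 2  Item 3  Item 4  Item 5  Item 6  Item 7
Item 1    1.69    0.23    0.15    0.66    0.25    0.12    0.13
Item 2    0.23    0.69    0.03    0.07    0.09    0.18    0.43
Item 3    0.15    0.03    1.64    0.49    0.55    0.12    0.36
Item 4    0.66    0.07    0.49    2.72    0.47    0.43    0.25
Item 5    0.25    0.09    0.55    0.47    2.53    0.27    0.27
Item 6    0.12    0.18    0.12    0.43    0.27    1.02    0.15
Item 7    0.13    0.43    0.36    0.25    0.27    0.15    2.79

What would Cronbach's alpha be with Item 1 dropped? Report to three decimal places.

Remaining items: Item 2, Item 3, Item 4, Item 5, Item 6, Item 7 (k = 6).
sum of item variances = 0.69 + 1.64 + 2.72 + 2.53 + 1.02 + 2.79 = 11.39
σ²_T = 11.39 + 2 × 4.16 = 19.71
α (item deleted) = (6/5)·(1 − 11.39/19.71) = 0.507

α = 0.507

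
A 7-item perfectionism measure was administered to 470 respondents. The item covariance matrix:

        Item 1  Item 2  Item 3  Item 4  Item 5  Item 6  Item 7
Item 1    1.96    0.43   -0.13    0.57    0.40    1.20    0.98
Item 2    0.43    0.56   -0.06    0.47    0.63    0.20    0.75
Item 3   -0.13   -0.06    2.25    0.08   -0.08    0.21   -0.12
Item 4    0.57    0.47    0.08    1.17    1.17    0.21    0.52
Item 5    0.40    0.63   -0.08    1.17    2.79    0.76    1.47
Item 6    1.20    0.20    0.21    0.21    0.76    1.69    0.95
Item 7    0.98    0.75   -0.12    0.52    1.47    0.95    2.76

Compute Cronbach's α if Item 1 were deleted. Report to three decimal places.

Remaining items: Item 2, Item 3, Item 4, Item 5, Item 6, Item 7 (k = 6).
ΣVar(i) = 0.56 + 2.25 + 1.17 + 2.79 + 1.69 + 2.76 = 11.22
σ²_T = 11.22 + 2 × 7.16 = 25.54
α (item deleted) = (6/5)·(1 − 11.22/25.54) = 0.673

α = 0.673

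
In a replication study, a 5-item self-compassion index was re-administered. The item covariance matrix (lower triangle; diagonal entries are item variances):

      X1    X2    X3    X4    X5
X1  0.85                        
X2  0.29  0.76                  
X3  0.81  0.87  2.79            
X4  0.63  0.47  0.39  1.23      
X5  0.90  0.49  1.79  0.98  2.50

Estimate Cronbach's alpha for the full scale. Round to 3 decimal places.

Cronbach's alpha = 0.815

sum of item variances = 0.85 + 0.76 + 2.79 + 1.23 + 2.50 = 8.13
Σ_{i<j} σ_ij = 7.62
Var(T) = 8.13 + 2 × 7.62 = 23.37
α = (k/(k−1))·(1 − sum of item variances/Var(T)) = (5/4)·(1 − 8.13/23.37) = 0.815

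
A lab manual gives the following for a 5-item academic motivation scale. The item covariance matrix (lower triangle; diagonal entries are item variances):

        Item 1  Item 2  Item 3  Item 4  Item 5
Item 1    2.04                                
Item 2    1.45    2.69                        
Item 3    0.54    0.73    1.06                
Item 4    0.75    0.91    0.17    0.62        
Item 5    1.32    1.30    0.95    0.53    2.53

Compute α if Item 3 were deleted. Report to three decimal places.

Remaining items: Item 1, Item 2, Item 4, Item 5 (k = 4).
Σσ²ᵢ = 2.04 + 2.69 + 0.62 + 2.53 = 7.88
σ²_T = 7.88 + 2 × 6.26 = 20.40
α (item deleted) = (4/3)·(1 − 7.88/20.40) = 0.818

α = 0.818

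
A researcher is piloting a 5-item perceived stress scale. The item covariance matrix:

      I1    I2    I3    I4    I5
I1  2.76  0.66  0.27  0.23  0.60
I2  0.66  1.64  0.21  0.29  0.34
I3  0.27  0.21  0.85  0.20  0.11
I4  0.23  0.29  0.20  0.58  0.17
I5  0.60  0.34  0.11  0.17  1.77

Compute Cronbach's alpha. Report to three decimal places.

α = 0.560

ΣVar(i) = 2.76 + 1.64 + 0.85 + 0.58 + 1.77 = 7.60
Σ_{i<j} σ_ij = 3.08
Var(T) = 7.60 + 2 × 3.08 = 13.76
α = (k/(k−1))·(1 − ΣVar(i)/Var(T)) = (5/4)·(1 − 7.60/13.76) = 0.560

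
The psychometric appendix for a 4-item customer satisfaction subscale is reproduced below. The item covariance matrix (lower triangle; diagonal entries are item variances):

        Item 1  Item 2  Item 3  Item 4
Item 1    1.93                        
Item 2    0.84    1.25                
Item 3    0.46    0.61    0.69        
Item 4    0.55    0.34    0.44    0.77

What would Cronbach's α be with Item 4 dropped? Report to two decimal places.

Remaining items: Item 1, Item 2, Item 3 (k = 3).
Σσ²ᵢ = 1.93 + 1.25 + 0.69 = 3.87
total variance = 3.87 + 2 × 1.91 = 7.69
α (item deleted) = (3/2)·(1 − 3.87/7.69) = 0.75

α = 0.75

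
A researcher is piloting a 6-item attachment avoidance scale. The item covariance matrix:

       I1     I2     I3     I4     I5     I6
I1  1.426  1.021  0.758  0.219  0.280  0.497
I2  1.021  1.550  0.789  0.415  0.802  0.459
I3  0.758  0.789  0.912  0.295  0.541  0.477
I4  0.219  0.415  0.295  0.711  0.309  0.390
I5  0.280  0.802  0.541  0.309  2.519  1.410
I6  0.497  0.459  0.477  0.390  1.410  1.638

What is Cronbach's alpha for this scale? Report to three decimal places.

α = 0.797

sum of item variances = 1.426 + 1.550 + 0.912 + 0.711 + 2.519 + 1.638 = 8.756
Sum of the distinct covariances = 8.662
σ²_T = 8.756 + 2 × 8.662 = 26.080
α = (k/(k−1))·(1 − sum of item variances/σ²_T) = (6/5)·(1 − 8.756/26.080) = 0.797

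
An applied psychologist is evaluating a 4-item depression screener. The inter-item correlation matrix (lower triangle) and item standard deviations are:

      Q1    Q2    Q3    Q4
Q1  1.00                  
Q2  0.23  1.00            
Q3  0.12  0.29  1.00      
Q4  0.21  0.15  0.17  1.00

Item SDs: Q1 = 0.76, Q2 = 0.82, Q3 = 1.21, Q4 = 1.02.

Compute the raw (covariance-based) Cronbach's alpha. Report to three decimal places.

Σσ²ᵢ = 0.76² + 0.82² + 1.21² + 1.02² = 3.7545
Covariances σ_ij = r_ij · s_i · s_j:
  σ(Q1,Q2) = 0.23 × 0.76 × 0.82 = 0.1433
  σ(Q1,Q3) = 0.12 × 0.76 × 1.21 = 0.1104
  σ(Q1,Q4) = 0.21 × 0.76 × 1.02 = 0.1628
  σ(Q2,Q3) = 0.29 × 0.82 × 1.21 = 0.2877
  σ(Q2,Q4) = 0.15 × 0.82 × 1.02 = 0.1255
  σ(Q3,Q4) = 0.17 × 1.21 × 1.02 = 0.2098
σ²_T = Σσ²ᵢ + 2·Σσ_ij = 3.7545 + 2 × 1.0395 = 5.8335
α = (4/3)·(1 − 3.7545/5.8335) = 0.475

Cronbach's alpha = 0.475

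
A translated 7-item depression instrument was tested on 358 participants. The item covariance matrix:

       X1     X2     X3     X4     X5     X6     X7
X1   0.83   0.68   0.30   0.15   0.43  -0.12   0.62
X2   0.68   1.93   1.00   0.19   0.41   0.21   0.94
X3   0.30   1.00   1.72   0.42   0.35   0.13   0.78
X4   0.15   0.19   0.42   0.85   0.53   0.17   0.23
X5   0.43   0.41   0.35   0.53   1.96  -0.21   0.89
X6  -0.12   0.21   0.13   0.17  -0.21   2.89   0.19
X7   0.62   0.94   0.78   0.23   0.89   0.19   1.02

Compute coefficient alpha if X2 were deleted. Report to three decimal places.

coefficient alpha = 0.614

Remaining items: X1, X3, X4, X5, X6, X7 (k = 6).
sum of item variances = 0.83 + 1.72 + 0.85 + 1.96 + 2.89 + 1.02 = 9.27
Var(T) = 9.27 + 2 × 4.86 = 18.99
α (item deleted) = (6/5)·(1 − 9.27/18.99) = 0.614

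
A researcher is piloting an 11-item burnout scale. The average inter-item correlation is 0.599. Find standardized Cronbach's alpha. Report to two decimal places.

α = 0.94

Standardized α = k·r̄ / (1 + (k−1)·r̄) = 11 × 0.599 / (1 + 10 × 0.599)
  = 6.5890 / 6.9900 = 0.94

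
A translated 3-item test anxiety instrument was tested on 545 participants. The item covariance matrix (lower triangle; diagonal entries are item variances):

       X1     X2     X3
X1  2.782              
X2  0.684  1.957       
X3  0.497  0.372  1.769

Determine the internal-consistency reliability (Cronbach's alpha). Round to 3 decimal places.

Σσᵢ² = 2.782 + 1.957 + 1.769 = 6.508
Sum of the distinct covariances = 1.553
σ²_total = 6.508 + 2 × 1.553 = 9.614
α = (k/(k−1))·(1 − Σσᵢ²/σ²_total) = (3/2)·(1 − 6.508/9.614) = 0.485

α = 0.485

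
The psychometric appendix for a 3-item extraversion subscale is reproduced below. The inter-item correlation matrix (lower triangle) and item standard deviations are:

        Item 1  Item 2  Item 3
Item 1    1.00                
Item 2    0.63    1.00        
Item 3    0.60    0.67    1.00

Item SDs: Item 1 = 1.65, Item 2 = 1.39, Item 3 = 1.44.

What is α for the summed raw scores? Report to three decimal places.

α = 0.834

Σσ²ᵢ = 1.65² + 1.39² + 1.44² = 6.7282
Covariances σ_ij = r_ij · s_i · s_j:
  σ(Item 1,Item 2) = 0.63 × 1.65 × 1.39 = 1.4449
  σ(Item 1,Item 3) = 0.60 × 1.65 × 1.44 = 1.4256
  σ(Item 2,Item 3) = 0.67 × 1.39 × 1.44 = 1.3411
σ²_T = Σσ²ᵢ + 2·Σσ_ij = 6.7282 + 2 × 4.2116 = 15.1514
α = (3/2)·(1 − 6.7282/15.1514) = 0.834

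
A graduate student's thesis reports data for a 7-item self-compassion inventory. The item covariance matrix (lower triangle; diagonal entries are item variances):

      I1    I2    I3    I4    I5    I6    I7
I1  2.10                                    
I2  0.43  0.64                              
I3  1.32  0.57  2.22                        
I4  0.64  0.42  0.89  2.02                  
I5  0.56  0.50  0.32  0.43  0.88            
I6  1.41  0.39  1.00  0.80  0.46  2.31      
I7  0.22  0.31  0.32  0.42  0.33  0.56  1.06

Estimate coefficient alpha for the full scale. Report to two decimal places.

α = 0.80

ΣVar(i) = 2.10 + 0.64 + 2.22 + 2.02 + 0.88 + 2.31 + 1.06 = 11.23
Σ_{i<j} σ_ij = 12.30
σ²_total = 11.23 + 2 × 12.30 = 35.83
α = (k/(k−1))·(1 − ΣVar(i)/σ²_total) = (7/6)·(1 − 11.23/35.83) = 0.80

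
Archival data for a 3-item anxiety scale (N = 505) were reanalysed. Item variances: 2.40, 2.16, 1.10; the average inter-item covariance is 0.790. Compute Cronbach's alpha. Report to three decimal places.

Cronbach's alpha = 0.684

Σσᵢ² = 2.40 + 2.16 + 1.10 = 5.66
Sum of the 3 distinct covariances = 3 × 0.790 = 2.370
σ²_T = Σσᵢ² + 2·Σcov = 5.66 + 2 × 2.370 = 10.400
α = (3/2)·(1 − 5.66/10.400) = 0.684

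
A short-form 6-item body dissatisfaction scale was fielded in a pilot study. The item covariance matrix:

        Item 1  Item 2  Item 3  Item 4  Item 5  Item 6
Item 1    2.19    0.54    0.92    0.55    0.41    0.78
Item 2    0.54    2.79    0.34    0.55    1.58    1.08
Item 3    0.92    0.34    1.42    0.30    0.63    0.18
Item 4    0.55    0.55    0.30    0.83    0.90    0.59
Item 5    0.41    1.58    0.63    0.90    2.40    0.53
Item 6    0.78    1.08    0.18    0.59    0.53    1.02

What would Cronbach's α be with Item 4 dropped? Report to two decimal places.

Remaining items: Item 1, Item 2, Item 3, Item 5, Item 6 (k = 5).
Σσ²ᵢ = 2.19 + 2.79 + 1.42 + 2.40 + 1.02 = 9.82
σ²_T = 9.82 + 2 × 6.99 = 23.80
α (item deleted) = (5/4)·(1 − 9.82/23.80) = 0.73

Cronbach's α = 0.73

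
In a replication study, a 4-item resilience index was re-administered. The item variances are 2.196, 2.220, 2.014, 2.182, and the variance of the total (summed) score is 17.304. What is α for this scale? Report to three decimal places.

α = 0.670

Σσ²ᵢ = 2.196 + 2.220 + 2.014 + 2.182 = 8.612
α = (k/(k−1))·(1 − Σσ²ᵢ/Var(T)) = (4/3)·(1 − 8.612/17.304) = 0.670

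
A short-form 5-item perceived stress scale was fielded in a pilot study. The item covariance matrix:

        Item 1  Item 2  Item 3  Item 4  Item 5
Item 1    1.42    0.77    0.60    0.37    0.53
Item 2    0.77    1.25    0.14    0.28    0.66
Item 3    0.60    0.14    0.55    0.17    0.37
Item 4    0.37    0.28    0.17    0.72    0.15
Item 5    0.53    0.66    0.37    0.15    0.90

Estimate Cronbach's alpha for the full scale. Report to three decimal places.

Cronbach's alpha = 0.782

Σσᵢ² = 1.42 + 1.25 + 0.55 + 0.72 + 0.90 = 4.84
Sum of off-diagonal covariances = 4.04
σ²_T = 4.84 + 2 × 4.04 = 12.92
α = (k/(k−1))·(1 − Σσᵢ²/σ²_T) = (5/4)·(1 − 4.84/12.92) = 0.782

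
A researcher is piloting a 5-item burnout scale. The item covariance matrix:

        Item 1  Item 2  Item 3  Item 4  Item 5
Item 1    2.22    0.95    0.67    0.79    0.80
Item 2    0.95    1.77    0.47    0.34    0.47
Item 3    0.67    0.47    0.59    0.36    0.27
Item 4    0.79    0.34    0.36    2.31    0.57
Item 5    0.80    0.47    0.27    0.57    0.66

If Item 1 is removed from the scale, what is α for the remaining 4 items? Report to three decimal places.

Remaining items: Item 2, Item 3, Item 4, Item 5 (k = 4).
Σσ²ᵢ = 1.77 + 0.59 + 2.31 + 0.66 = 5.33
total variance = 5.33 + 2 × 2.48 = 10.29
α (item deleted) = (4/3)·(1 − 5.33/10.29) = 0.643

α = 0.643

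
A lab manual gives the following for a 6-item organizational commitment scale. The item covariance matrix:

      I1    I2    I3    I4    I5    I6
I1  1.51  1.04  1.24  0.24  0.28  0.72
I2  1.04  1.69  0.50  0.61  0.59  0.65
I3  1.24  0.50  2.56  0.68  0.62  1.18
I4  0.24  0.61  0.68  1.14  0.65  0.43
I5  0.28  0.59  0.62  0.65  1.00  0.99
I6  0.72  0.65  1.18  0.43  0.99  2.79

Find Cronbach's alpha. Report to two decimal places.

Σσᵢ² = 1.51 + 1.69 + 2.56 + 1.14 + 1.00 + 2.79 = 10.69
Sum of off-diagonal covariances = 10.42
σ²_total = 10.69 + 2 × 10.42 = 31.53
α = (k/(k−1))·(1 − Σσᵢ²/σ²_total) = (6/5)·(1 − 10.69/31.53) = 0.79

Cronbach's alpha = 0.79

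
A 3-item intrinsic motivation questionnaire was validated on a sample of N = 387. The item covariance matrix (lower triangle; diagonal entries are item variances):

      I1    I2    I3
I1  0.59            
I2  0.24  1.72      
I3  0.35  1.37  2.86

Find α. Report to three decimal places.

α = 0.647

sum of item variances = 0.59 + 1.72 + 2.86 = 5.17
Sum of the distinct covariances = 1.96
total variance = 5.17 + 2 × 1.96 = 9.09
α = (k/(k−1))·(1 − sum of item variances/total variance) = (3/2)·(1 − 5.17/9.09) = 0.647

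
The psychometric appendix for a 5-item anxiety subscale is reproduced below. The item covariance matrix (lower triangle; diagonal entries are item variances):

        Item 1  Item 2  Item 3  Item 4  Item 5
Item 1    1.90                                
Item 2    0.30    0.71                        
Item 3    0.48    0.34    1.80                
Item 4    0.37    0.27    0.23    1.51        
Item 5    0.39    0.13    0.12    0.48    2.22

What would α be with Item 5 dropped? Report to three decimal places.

Remaining items: Item 1, Item 2, Item 3, Item 4 (k = 4).
sum of item variances = 1.90 + 0.71 + 1.80 + 1.51 = 5.92
σ²_total = 5.92 + 2 × 1.99 = 9.90
α (item deleted) = (4/3)·(1 − 5.92/9.90) = 0.536

α = 0.536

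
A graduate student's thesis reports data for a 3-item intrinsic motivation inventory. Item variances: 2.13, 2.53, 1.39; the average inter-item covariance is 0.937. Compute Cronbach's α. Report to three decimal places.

sum of item variances = 2.13 + 2.53 + 1.39 = 6.05
Sum of the 3 distinct covariances = 3 × 0.937 = 2.811
total variance = sum of item variances + 2·Σcov = 6.05 + 2 × 2.811 = 11.672
α = (3/2)·(1 − 6.05/11.672) = 0.722

α = 0.722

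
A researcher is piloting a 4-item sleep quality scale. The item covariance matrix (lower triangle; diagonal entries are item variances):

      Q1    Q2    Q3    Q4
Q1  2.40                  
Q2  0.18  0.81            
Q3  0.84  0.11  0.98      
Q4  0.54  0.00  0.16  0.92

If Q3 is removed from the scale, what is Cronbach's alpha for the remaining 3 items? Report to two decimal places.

Remaining items: Q1, Q2, Q4 (k = 3).
sum of item variances = 2.40 + 0.81 + 0.92 = 4.13
Var(T) = 4.13 + 2 × 0.72 = 5.57
α (item deleted) = (3/2)·(1 − 4.13/5.57) = 0.39

Cronbach's alpha = 0.39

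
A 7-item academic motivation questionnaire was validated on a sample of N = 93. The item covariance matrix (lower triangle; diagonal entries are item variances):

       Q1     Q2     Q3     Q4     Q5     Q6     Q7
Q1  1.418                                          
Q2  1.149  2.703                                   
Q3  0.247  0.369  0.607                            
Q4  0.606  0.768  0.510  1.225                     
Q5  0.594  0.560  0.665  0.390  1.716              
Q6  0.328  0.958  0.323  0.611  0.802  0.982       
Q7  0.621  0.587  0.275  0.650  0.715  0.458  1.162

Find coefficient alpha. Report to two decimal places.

ΣVar(i) = 1.418 + 2.703 + 0.607 + 1.225 + 1.716 + 0.982 + 1.162 = 9.813
Sum of the distinct covariances = 12.186
Var(T) = 9.813 + 2 × 12.186 = 34.185
α = (k/(k−1))·(1 − ΣVar(i)/Var(T)) = (7/6)·(1 − 9.813/34.185) = 0.83

coefficient alpha = 0.83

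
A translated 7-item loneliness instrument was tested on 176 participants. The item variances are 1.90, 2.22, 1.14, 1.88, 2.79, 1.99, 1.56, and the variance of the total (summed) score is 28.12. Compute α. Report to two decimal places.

ΣVar(i) = 1.90 + 2.22 + 1.14 + 1.88 + 2.79 + 1.99 + 1.56 = 13.48
α = (k/(k−1))·(1 − ΣVar(i)/Var(T)) = (7/6)·(1 − 13.48/28.12) = 0.61

α = 0.61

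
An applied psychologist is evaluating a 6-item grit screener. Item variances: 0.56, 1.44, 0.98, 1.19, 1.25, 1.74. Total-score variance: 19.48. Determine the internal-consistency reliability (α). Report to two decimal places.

α = 0.76

ΣVar(i) = 0.56 + 1.44 + 0.98 + 1.19 + 1.25 + 1.74 = 7.16
α = (k/(k−1))·(1 − ΣVar(i)/Var(T)) = (6/5)·(1 − 7.16/19.48) = 0.76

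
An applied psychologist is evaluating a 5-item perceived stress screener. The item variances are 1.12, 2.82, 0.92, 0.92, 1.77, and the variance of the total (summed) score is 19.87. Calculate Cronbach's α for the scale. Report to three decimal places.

Σσᵢ² = 1.12 + 2.82 + 0.92 + 0.92 + 1.77 = 7.55
α = (k/(k−1))·(1 − Σσᵢ²/σ²_total) = (5/4)·(1 − 7.55/19.87) = 0.775

α = 0.775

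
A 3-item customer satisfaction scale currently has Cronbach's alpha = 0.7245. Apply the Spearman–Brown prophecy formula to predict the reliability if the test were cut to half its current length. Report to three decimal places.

predicted reliability = 0.568

Length factor m = 1/2
α' = m·α / (1 − (1−m)·α)
   = 1/2 × 0.7245 / (1 − (1 − 1/2) × 0.7245)
   = 0.3623 / 0.6378 = 0.568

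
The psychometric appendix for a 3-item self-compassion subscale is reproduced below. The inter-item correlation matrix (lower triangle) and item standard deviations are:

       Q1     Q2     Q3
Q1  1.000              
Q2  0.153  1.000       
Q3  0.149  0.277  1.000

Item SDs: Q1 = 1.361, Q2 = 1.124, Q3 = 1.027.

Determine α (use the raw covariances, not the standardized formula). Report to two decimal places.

Σσ²ᵢ = 1.361² + 1.124² + 1.027² = 4.1704
Covariances σ_ij = r_ij · s_i · s_j:
  σ(Q1,Q2) = 0.153 × 1.361 × 1.124 = 0.2341
  σ(Q1,Q3) = 0.149 × 1.361 × 1.027 = 0.2083
  σ(Q2,Q3) = 0.277 × 1.124 × 1.027 = 0.3198
σ²_T = Σσ²ᵢ + 2·Σσ_ij = 4.1704 + 2 × 0.7622 = 5.6948
α = (3/2)·(1 − 4.1704/5.6948) = 0.40

α = 0.40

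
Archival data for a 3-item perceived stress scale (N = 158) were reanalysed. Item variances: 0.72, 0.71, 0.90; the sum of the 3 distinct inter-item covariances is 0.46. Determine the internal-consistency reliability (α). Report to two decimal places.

α = 0.42

Σσ²ᵢ = 0.72 + 0.71 + 0.90 = 2.33
Sum of distinct covariances = 0.46
total variance = Σσ²ᵢ + 2·Σcov = 2.33 + 2 × 0.46 = 3.25
α = (3/2)·(1 − 2.33/3.25) = 0.42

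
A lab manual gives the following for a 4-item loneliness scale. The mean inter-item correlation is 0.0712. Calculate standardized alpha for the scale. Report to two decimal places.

α = 0.23

Standardized α = k·r̄ / (1 + (k−1)·r̄) = 4 × 0.0712 / (1 + 3 × 0.0712)
  = 0.2848 / 1.2136 = 0.23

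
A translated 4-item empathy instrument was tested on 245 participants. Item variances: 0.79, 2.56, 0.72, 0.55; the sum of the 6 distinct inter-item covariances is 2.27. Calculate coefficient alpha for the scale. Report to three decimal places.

coefficient alpha = 0.661

Σσᵢ² = 0.79 + 2.56 + 0.72 + 0.55 = 4.62
Sum of distinct covariances = 2.27
Var(T) = Σσᵢ² + 2·Σcov = 4.62 + 2 × 2.27 = 9.16
α = (4/3)·(1 − 4.62/9.16) = 0.661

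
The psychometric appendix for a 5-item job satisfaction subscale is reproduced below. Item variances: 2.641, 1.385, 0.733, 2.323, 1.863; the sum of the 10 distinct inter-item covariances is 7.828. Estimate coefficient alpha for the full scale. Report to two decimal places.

coefficient alpha = 0.80

Σσᵢ² = 2.641 + 1.385 + 0.733 + 2.323 + 1.863 = 8.945
Sum of distinct covariances = 7.828
Var(T) = Σσᵢ² + 2·Σcov = 8.945 + 2 × 7.828 = 24.601
α = (5/4)·(1 − 8.945/24.601) = 0.80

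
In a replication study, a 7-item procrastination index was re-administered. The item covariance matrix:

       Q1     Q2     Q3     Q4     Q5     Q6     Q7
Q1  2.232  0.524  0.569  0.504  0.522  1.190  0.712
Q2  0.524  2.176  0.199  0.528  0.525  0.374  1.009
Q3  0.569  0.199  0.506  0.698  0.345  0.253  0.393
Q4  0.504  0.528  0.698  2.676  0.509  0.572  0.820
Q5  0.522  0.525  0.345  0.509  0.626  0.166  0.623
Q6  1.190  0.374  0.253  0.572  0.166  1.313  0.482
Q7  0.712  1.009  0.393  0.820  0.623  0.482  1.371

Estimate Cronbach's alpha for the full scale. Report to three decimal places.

Cronbach's alpha = 0.792

sum of item variances = 2.232 + 2.176 + 0.506 + 2.676 + 0.626 + 1.313 + 1.371 = 10.900
Sum of the distinct covariances = 11.517
Var(T) = 10.900 + 2 × 11.517 = 33.934
α = (k/(k−1))·(1 − sum of item variances/Var(T)) = (7/6)·(1 − 10.900/33.934) = 0.792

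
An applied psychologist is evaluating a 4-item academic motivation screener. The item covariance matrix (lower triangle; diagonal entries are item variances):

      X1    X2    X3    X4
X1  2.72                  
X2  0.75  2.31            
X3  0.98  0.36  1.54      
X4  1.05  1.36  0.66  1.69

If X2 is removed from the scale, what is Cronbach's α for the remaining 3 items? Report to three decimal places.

Remaining items: X1, X3, X4 (k = 3).
Σσᵢ² = 2.72 + 1.54 + 1.69 = 5.95
total variance = 5.95 + 2 × 2.69 = 11.33
α (item deleted) = (3/2)·(1 − 5.95/11.33) = 0.712

α = 0.712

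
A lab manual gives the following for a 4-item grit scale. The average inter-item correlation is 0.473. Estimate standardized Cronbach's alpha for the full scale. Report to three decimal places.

Standardized α = k·r̄ / (1 + (k−1)·r̄) = 4 × 0.473 / (1 + 3 × 0.473)
  = 1.8920 / 2.4190 = 0.782

α = 0.782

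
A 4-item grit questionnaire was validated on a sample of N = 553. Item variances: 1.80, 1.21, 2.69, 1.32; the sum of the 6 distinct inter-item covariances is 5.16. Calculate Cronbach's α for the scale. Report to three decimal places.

Cronbach's α = 0.794

Σσᵢ² = 1.80 + 1.21 + 2.69 + 1.32 = 7.02
Sum of distinct covariances = 5.16
Var(T) = Σσᵢ² + 2·Σcov = 7.02 + 2 × 5.16 = 17.34
α = (4/3)·(1 − 7.02/17.34) = 0.794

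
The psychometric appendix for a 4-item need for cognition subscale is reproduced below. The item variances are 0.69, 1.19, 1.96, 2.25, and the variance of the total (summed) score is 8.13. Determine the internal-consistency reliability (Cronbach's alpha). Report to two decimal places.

ΣVar(i) = 0.69 + 1.19 + 1.96 + 2.25 = 6.09
α = (k/(k−1))·(1 − ΣVar(i)/Var(T)) = (4/3)·(1 − 6.09/8.13) = 0.33

Cronbach's alpha = 0.33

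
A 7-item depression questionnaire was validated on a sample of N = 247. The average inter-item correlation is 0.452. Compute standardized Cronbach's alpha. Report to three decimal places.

α = 0.852

Standardized α = k·r̄ / (1 + (k−1)·r̄) = 7 × 0.452 / (1 + 6 × 0.452)
  = 3.1640 / 3.7120 = 0.852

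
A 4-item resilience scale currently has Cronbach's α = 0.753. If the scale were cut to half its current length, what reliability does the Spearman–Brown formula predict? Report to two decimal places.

Length factor m = 1/2
α' = m·α / (1 − (1−m)·α)
   = 1/2 × 0.753 / (1 − (1 − 1/2) × 0.753)
   = 0.3765 / 0.6235 = 0.60

predicted reliability = 0.60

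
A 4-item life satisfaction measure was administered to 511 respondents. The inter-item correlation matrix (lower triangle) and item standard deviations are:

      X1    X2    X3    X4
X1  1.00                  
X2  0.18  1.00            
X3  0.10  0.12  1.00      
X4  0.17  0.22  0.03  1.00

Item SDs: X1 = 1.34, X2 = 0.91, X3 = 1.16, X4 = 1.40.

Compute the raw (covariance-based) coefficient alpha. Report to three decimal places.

coefficient alpha = 0.373

Σσ²ᵢ = 1.34² + 0.91² + 1.16² + 1.40² = 5.9293
Covariances σ_ij = r_ij · s_i · s_j:
  σ(X1,X2) = 0.18 × 1.34 × 0.91 = 0.2195
  σ(X1,X3) = 0.10 × 1.34 × 1.16 = 0.1554
  σ(X1,X4) = 0.17 × 1.34 × 1.40 = 0.3189
  σ(X2,X3) = 0.12 × 0.91 × 1.16 = 0.1267
  σ(X2,X4) = 0.22 × 0.91 × 1.40 = 0.2803
  σ(X3,X4) = 0.03 × 1.16 × 1.40 = 0.0487
σ²_T = Σσ²ᵢ + 2·Σσ_ij = 5.9293 + 2 × 1.1495 = 8.2283
α = (4/3)·(1 − 5.9293/8.2283) = 0.373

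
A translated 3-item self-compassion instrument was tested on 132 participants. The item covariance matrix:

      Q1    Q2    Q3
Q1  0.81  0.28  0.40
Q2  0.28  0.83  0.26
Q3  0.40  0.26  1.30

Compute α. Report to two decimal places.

α = 0.59

Σσᵢ² = 0.81 + 0.83 + 1.30 = 2.94
Sum of the distinct covariances = 0.94
σ²_T = 2.94 + 2 × 0.94 = 4.82
α = (k/(k−1))·(1 − Σσᵢ²/σ²_T) = (3/2)·(1 − 2.94/4.82) = 0.59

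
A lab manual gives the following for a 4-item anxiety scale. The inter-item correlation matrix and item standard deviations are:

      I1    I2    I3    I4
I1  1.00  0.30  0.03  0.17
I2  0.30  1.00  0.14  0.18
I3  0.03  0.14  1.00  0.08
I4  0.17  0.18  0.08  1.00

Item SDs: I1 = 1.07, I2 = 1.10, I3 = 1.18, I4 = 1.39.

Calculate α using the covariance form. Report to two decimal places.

α = 0.40

Σσ²ᵢ = 1.07² + 1.10² + 1.18² + 1.39² = 5.6794
Covariances σ_ij = r_ij · s_i · s_j:
  σ(I1,I2) = 0.30 × 1.07 × 1.10 = 0.3531
  σ(I1,I3) = 0.03 × 1.07 × 1.18 = 0.0379
  σ(I1,I4) = 0.17 × 1.07 × 1.39 = 0.2528
  σ(I2,I3) = 0.14 × 1.10 × 1.18 = 0.1817
  σ(I2,I4) = 0.18 × 1.10 × 1.39 = 0.2752
  σ(I3,I4) = 0.08 × 1.18 × 1.39 = 0.1312
σ²_T = Σσ²ᵢ + 2·Σσ_ij = 5.6794 + 2 × 1.2319 = 8.1432
α = (4/3)·(1 − 5.6794/8.1432) = 0.40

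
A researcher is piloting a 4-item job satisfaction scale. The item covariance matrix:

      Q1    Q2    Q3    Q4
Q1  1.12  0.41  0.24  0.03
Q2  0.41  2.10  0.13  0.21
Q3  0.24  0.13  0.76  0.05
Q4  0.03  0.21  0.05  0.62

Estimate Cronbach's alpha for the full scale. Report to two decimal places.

α = 0.42

sum of item variances = 1.12 + 2.10 + 0.76 + 0.62 = 4.60
Sum of off-diagonal covariances = 1.07
Var(T) = 4.60 + 2 × 1.07 = 6.74
α = (k/(k−1))·(1 − sum of item variances/Var(T)) = (4/3)·(1 − 4.60/6.74) = 0.42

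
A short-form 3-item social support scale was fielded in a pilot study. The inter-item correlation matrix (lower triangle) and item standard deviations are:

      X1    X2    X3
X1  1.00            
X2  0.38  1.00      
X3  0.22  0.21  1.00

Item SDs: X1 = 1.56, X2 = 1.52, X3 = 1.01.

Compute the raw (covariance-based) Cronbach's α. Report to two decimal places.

Σσ²ᵢ = 1.56² + 1.52² + 1.01² = 5.7641
Covariances σ_ij = r_ij · s_i · s_j:
  σ(X1,X2) = 0.38 × 1.56 × 1.52 = 0.9011
  σ(X1,X3) = 0.22 × 1.56 × 1.01 = 0.3466
  σ(X2,X3) = 0.21 × 1.52 × 1.01 = 0.3224
σ²_T = Σσ²ᵢ + 2·Σσ_ij = 5.7641 + 2 × 1.5701 = 8.9043
α = (3/2)·(1 − 5.7641/8.9043) = 0.53

Cronbach's α = 0.53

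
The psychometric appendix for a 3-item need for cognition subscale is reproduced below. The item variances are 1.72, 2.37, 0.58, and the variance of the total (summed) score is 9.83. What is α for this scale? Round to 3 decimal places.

α = 0.787

Σσ²ᵢ = 1.72 + 2.37 + 0.58 = 4.67
α = (k/(k−1))·(1 − Σσ²ᵢ/σ²_total) = (3/2)·(1 − 4.67/9.83) = 0.787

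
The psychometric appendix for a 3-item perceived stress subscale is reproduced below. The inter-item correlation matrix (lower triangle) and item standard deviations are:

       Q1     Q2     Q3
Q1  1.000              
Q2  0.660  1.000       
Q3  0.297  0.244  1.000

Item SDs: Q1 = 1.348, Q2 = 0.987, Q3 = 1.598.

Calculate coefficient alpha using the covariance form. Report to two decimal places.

Σσ²ᵢ = 1.348² + 0.987² + 1.598² = 5.3449
Covariances σ_ij = r_ij · s_i · s_j:
  σ(Q1,Q2) = 0.660 × 1.348 × 0.987 = 0.8781
  σ(Q1,Q3) = 0.297 × 1.348 × 1.598 = 0.6398
  σ(Q2,Q3) = 0.244 × 0.987 × 1.598 = 0.3848
σ²_T = Σσ²ᵢ + 2·Σσ_ij = 5.3449 + 2 × 1.9027 = 9.1503
α = (3/2)·(1 − 5.3449/9.1503) = 0.62

coefficient alpha = 0.62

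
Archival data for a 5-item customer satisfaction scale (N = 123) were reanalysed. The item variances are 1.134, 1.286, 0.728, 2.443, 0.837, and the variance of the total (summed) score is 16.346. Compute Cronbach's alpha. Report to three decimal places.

α = 0.758

Σσᵢ² = 1.134 + 1.286 + 0.728 + 2.443 + 0.837 = 6.428
α = (k/(k−1))·(1 − Σσᵢ²/Var(T)) = (5/4)·(1 − 6.428/16.346) = 0.758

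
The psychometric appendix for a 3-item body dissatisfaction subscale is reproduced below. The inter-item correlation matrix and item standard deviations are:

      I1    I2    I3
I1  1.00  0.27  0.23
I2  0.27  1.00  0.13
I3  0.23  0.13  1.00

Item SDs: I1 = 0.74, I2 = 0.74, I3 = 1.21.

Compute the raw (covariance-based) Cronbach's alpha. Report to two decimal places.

Σσ²ᵢ = 0.74² + 0.74² + 1.21² = 2.5593
Covariances σ_ij = r_ij · s_i · s_j:
  σ(I1,I2) = 0.27 × 0.74 × 0.74 = 0.1479
  σ(I1,I3) = 0.23 × 0.74 × 1.21 = 0.2059
  σ(I2,I3) = 0.13 × 0.74 × 1.21 = 0.1164
σ²_T = Σσ²ᵢ + 2·Σσ_ij = 2.5593 + 2 × 0.4702 = 3.4997
α = (3/2)·(1 − 2.5593/3.4997) = 0.40

Cronbach's alpha = 0.40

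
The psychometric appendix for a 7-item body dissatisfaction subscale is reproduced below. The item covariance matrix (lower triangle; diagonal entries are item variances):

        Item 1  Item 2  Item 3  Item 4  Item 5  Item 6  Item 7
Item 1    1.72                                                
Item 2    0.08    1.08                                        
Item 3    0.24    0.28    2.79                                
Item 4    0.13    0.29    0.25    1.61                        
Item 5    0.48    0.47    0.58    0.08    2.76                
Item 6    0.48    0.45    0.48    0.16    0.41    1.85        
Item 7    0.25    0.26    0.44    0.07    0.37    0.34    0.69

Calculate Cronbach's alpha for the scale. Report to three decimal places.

Cronbach's alpha = 0.599

Σσ²ᵢ = 1.72 + 1.08 + 2.79 + 1.61 + 2.76 + 1.85 + 0.69 = 12.50
Sum of the distinct covariances = 6.59
σ²_T = 12.50 + 2 × 6.59 = 25.68
α = (k/(k−1))·(1 − Σσ²ᵢ/σ²_T) = (7/6)·(1 − 12.50/25.68) = 0.599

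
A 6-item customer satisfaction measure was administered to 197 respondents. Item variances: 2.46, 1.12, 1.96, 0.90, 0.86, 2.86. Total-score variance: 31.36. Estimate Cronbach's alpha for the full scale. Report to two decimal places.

α = 0.81

ΣVar(i) = 2.46 + 1.12 + 1.96 + 0.90 + 0.86 + 2.86 = 10.16
α = (k/(k−1))·(1 − ΣVar(i)/total variance) = (6/5)·(1 − 10.16/31.36) = 0.81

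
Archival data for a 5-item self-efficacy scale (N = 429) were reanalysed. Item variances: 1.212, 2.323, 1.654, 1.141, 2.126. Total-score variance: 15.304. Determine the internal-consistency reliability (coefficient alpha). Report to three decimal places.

Σσ²ᵢ = 1.212 + 2.323 + 1.654 + 1.141 + 2.126 = 8.456
α = (k/(k−1))·(1 − Σσ²ᵢ/σ²_total) = (5/4)·(1 − 8.456/15.304) = 0.559

coefficient alpha = 0.559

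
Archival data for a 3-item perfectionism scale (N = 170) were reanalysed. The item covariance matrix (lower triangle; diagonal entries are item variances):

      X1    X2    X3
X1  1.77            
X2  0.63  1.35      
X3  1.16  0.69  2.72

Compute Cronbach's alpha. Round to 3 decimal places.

sum of item variances = 1.77 + 1.35 + 2.72 = 5.84
Sum of the distinct covariances = 2.48
σ²_T = 5.84 + 2 × 2.48 = 10.80
α = (k/(k−1))·(1 − sum of item variances/σ²_T) = (3/2)·(1 − 5.84/10.80) = 0.689

α = 0.689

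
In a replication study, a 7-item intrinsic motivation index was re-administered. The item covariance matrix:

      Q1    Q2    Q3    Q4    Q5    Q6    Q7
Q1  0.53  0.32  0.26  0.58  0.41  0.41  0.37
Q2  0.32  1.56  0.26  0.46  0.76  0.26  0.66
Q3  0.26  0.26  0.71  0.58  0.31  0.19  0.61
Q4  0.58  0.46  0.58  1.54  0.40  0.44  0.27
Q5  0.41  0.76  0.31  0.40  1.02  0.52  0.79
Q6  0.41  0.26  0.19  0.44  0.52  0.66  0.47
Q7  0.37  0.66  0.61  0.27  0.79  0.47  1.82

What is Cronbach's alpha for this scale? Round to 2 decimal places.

Σσ²ᵢ = 0.53 + 1.56 + 0.71 + 1.54 + 1.02 + 0.66 + 1.82 = 7.84
Sum of off-diagonal covariances = 9.33
total variance = 7.84 + 2 × 9.33 = 26.50
α = (k/(k−1))·(1 − Σσ²ᵢ/total variance) = (7/6)·(1 − 7.84/26.50) = 0.82

α = 0.82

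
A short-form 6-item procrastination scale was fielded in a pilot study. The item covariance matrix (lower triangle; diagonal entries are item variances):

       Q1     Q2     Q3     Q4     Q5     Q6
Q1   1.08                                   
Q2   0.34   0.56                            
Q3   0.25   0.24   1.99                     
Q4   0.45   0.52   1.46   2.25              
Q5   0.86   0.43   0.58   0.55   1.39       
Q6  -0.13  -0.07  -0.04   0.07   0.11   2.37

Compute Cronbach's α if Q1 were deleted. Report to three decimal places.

Remaining items: Q2, Q3, Q4, Q5, Q6 (k = 5).
ΣVar(i) = 0.56 + 1.99 + 2.25 + 1.39 + 2.37 = 8.56
σ²_T = 8.56 + 2 × 3.85 = 16.26
α (item deleted) = (5/4)·(1 − 8.56/16.26) = 0.592

Cronbach's α = 0.592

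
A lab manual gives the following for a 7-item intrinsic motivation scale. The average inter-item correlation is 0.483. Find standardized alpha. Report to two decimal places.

Standardized α = k·r̄ / (1 + (k−1)·r̄) = 7 × 0.483 / (1 + 6 × 0.483)
  = 3.3810 / 3.8980 = 0.87

standardized alpha = 0.87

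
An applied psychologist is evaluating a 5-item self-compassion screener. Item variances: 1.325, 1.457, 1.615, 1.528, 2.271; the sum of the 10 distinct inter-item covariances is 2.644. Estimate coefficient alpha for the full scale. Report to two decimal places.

Σσ²ᵢ = 1.325 + 1.457 + 1.615 + 1.528 + 2.271 = 8.196
Sum of distinct covariances = 2.644
σ²_total = Σσ²ᵢ + 2·Σcov = 8.196 + 2 × 2.644 = 13.484
α = (5/4)·(1 − 8.196/13.484) = 0.49

coefficient alpha = 0.49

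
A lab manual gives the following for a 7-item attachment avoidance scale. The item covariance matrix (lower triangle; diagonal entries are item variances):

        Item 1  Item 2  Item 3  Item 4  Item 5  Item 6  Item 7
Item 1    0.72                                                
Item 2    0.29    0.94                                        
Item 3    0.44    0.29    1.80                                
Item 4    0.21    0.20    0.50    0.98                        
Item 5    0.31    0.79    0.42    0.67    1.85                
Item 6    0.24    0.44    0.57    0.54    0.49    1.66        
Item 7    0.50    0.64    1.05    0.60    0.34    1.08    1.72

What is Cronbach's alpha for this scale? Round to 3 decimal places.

α = 0.801

sum of item variances = 0.72 + 0.94 + 1.80 + 0.98 + 1.85 + 1.66 + 1.72 = 9.67
Sum of off-diagonal covariances = 10.61
σ²_T = 9.67 + 2 × 10.61 = 30.89
α = (k/(k−1))·(1 − sum of item variances/σ²_T) = (7/6)·(1 − 9.67/30.89) = 0.801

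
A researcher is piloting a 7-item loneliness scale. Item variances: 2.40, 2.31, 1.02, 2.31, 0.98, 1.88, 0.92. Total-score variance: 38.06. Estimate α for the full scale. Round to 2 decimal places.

α = 0.80

sum of item variances = 2.40 + 2.31 + 1.02 + 2.31 + 0.98 + 1.88 + 0.92 = 11.82
α = (k/(k−1))·(1 − sum of item variances/Var(T)) = (7/6)·(1 − 11.82/38.06) = 0.80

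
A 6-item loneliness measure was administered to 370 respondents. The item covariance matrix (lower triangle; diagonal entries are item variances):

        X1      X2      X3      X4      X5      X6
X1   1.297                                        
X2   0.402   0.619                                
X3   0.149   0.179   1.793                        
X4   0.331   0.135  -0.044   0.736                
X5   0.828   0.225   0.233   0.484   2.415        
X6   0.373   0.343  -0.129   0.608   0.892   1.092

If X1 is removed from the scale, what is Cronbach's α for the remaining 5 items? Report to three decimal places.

Remaining items: X2, X3, X4, X5, X6 (k = 5).
ΣVar(i) = 0.619 + 1.793 + 0.736 + 2.415 + 1.092 = 6.655
Var(T) = 6.655 + 2 × 2.926 = 12.507
α (item deleted) = (5/4)·(1 − 6.655/12.507) = 0.585

Cronbach's α = 0.585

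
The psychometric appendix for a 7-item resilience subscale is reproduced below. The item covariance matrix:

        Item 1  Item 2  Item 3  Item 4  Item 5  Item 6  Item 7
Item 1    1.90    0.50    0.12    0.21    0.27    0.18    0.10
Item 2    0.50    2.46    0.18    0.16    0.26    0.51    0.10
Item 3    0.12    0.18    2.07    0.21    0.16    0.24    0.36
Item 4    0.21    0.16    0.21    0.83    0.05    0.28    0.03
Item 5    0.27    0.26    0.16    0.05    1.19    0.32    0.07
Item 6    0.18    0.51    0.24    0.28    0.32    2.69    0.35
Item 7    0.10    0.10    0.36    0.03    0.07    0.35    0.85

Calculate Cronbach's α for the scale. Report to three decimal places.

Σσ²ᵢ = 1.90 + 2.46 + 2.07 + 0.83 + 1.19 + 2.69 + 0.85 = 11.99
Sum of off-diagonal covariances = 4.66
total variance = 11.99 + 2 × 4.66 = 21.31
α = (k/(k−1))·(1 − Σσ²ᵢ/total variance) = (7/6)·(1 − 11.99/21.31) = 0.510

Cronbach's α = 0.510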